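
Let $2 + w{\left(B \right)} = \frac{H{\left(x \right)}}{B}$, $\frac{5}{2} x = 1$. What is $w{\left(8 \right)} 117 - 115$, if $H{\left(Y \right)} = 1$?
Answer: $- \frac{2675}{8} \approx -334.38$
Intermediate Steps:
$x = \frac{2}{5}$ ($x = \frac{2}{5} \cdot 1 = \frac{2}{5} \approx 0.4$)
$w{\left(B \right)} = -2 + \frac{1}{B}$ ($w{\left(B \right)} = -2 + 1 \frac{1}{B} = -2 + \frac{1}{B}$)
$w{\left(8 \right)} 117 - 115 = \left(-2 + \frac{1}{8}\right) 117 - 115 = \left(- \frac{15}{8}\right) 117 - 115 = - \frac{1755}{8} - 115 = - \frac{2675}{8}$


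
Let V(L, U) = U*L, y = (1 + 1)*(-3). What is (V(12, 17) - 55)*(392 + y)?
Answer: 57514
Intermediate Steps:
y = -6 (y = 2*(-3) = -6)
V(L, U) = L*U
(V(12, 17) - 55)*(392 + y) = (12*17 - 55)*(392 - 6) = (204 - 55)*386 = 149*386 = 57514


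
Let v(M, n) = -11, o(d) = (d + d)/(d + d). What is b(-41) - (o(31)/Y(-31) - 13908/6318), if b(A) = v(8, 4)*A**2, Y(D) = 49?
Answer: -953967598/51597 ≈ -18489.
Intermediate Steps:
o(d) = 1 (o(d) = (2*d)/((2*d)) = (2*d)*(1/(2*d)) = 1)
b(A) = -11*A**2
b(-41) - (o(31)/Y(-31) - 13908/6318) = -11*(-41)**2 - (1/49 - 13908/6318) = -11*1681 - (1*(1/49) - 13908*1/6318) = -18491 - (1/49 - 2318/1053) = -18491 - 1*(-112529/51597) = -18491 + 112529/51597 = -953967598/51597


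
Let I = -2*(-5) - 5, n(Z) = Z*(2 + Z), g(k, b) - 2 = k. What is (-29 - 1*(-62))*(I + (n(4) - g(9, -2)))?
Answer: 594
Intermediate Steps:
g(k, b) = 2 + k
I = 5 (I = 10 - 5 = 5)
(-29 - 1*(-62))*(I + (n(4) - g(9, -2))) = (-29 - 1*(-62))*(5 + (4*(2 + 4) - (2 + 9))) = (-29 + 62)*(5 + (4*6 - 1*11)) = 33*(5 + (24 - 11)) = 33*(5 + 13) = 33*18 = 594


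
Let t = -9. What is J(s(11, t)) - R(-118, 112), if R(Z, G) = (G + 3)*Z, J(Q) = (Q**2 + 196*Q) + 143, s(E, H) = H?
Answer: 12030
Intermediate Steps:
J(Q) = 143 + Q**2 + 196*Q
R(Z, G) = Z*(3 + G) (R(Z, G) = (3 + G)*Z = Z*(3 + G))
J(s(11, t)) - R(-118, 112) = (143 + (-9)**2 + 196*(-9)) - (-118)*(3 + 112) = (143 + 81 - 1764) - (-118)*115 = -1540 - 1*(-13570) = -1540 + 13570 = 12030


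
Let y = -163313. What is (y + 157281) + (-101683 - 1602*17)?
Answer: -134949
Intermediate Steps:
(y + 157281) + (-101683 - 1602*17) = (-163313 + 157281) + (-101683 - 1602*17) = -6032 + (-101683 - 27234) = -6032 - 128917 = -134949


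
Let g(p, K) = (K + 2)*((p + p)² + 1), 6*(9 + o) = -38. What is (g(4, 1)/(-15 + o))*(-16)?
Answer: 720/7 ≈ 102.86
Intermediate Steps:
o = -46/3 (o = -9 + (⅙)*(-38) = -9 - 19/3 = -46/3 ≈ -15.333)
g(p, K) = (1 + 4*p²)*(2 + K) (g(p, K) = (2 + K)*((2*p)² + 1) = (2 + K)*(4*p² + 1) = (2 + K)*(1 + 4*p²) = (1 + 4*p²)*(2 + K))
(g(4, 1)/(-15 + o))*(-16) = ((2 + 1 + 8*4² + 4*1*4²)/(-15 - 46/3))*(-16) = ((2 + 1 + 8*16 + 4*1*16)/(-91/3))*(-16) = ((2 + 1 + 128 + 64)*(-3/91))*(-16) = (195*(-3/91))*(-16) = -45/7*(-16) = 720/7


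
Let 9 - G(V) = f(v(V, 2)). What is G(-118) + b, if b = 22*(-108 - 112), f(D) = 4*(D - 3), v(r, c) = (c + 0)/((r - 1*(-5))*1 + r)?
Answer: -1113181/231 ≈ -4819.0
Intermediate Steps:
v(r, c) = c/(5 + 2*r) (v(r, c) = c/((r + 5)*1 + r) = c/((5 + r)*1 + r) = c/((5 + r) + r) = c/(5 + 2*r))
f(D) = -12 + 4*D (f(D) = 4*(-3 + D) = -12 + 4*D)
G(V) = 21 - 8/(5 + 2*V) (G(V) = 9 - (-12 + 4*(2/(5 + 2*V))) = 9 - (-12 + 8/(5 + 2*V)) = 9 + (12 - 8/(5 + 2*V)) = 21 - 8/(5 + 2*V))
b = -4840 (b = 22*(-220) = -4840)
G(-118) + b = (97 + 42*(-118))/(5 + 2*(-118)) - 4840 = (97 - 4956)/(5 - 236) - 4840 = -4859/(-231) - 4840 = -1/231*(-4859) - 4840 = 4859/231 - 4840 = -1113181/231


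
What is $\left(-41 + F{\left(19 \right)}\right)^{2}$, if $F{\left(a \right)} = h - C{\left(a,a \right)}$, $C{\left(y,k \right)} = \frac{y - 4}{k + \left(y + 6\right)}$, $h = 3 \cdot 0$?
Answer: $\frac{3308761}{1936} \approx 1709.1$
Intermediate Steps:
$h = 0$
$C{\left(y,k \right)} = \frac{-4 + y}{6 + k + y}$ ($C{\left(y,k \right)} = \frac{-4 + y}{k + \left(6 + y\right)} = \frac{-4 + y}{6 + k + y}$)
$F{\left(a \right)} = - \frac{-4 + a}{6 + 2 a}$ ($F{\left(a \right)} = 0 - \frac{-4 + a}{6 + a + a} = 0 - \frac{-4 + a}{6 + 2 a} = - \frac{-4 + a}{6 + 2 a}$)
$\left(-41 + F{\left(19 \right)}\right)^{2} = \left(-41 + \frac{4 - 19}{2 \left(3 + 19\right)}\right)^{2} = \left(-41 + \frac{4 - 19}{2 \cdot 22}\right)^{2} = \left(-41 + \frac{1}{2} \cdot \frac{1}{22} \left(-15\right)\right)^{2} = \left(-41 - \frac{15}{44}\right)^{2} = \left(- \frac{1819}{44}\right)^{2} = \frac{3308761}{1936}$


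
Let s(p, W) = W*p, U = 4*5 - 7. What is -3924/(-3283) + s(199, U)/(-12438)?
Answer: 40313591/40833954 ≈ 0.98726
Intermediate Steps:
U = 13 (U = 20 - 7 = 13)
-3924/(-3283) + s(199, U)/(-12438) = -3924/(-3283) + (13*199)/(-12438) = -3924*(-1/3283) + 2587*(-1/12438) = 3924/3283 - 2587/12438 = 40313591/40833954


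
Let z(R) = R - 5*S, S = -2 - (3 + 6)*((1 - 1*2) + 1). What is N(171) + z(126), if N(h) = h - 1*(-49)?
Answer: 356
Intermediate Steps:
S = -2 (S = -2 - 9*((1 - 2) + 1) = -2 - 9*(-1 + 1) = -2 - 9*0 = -2 - 1*0 = -2 + 0 = -2)
N(h) = 49 + h (N(h) = h + 49 = 49 + h)
z(R) = 10 + R (z(R) = R - 5*(-2) = R + 10 = 10 + R)
N(171) + z(126) = (49 + 171) + (10 + 126) = 220 + 136 = 356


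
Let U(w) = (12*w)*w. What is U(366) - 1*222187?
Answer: 1385285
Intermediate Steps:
U(w) = 12*w**2
U(366) - 1*222187 = 12*366**2 - 1*222187 = 12*133956 - 222187 = 1607472 - 222187 = 1385285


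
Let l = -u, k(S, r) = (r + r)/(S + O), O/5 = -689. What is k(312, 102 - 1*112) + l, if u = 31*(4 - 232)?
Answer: 22144064/3133 ≈ 7068.0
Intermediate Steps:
O = -3445 (O = 5*(-689) = -3445)
u = -7068 (u = 31*(-228) = -7068)
k(S, r) = 2*r/(-3445 + S) (k(S, r) = (r + r)/(S - 3445) = (2*r)/(-3445 + S) = 2*r/(-3445 + S))
l = 7068 (l = -1*(-7068) = 7068)
k(312, 102 - 1*112) + l = 2*(102 - 1*112)/(-3445 + 312) + 7068 = 2*(102 - 112)/(-3133) + 7068 = 2*(-10)*(-1/3133) + 7068 = 20/3133 + 7068 = 22144064/3133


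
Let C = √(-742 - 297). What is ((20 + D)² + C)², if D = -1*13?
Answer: (49 + I*√1039)² ≈ 1362.0 + 3158.9*I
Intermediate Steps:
C = I*√1039 (C = √(-1039) = I*√1039 ≈ 32.234*I)
D = -13
((20 + D)² + C)² = ((20 - 13)² + I*√1039)² = (7² + I*√1039)² = (49 + I*√1039)²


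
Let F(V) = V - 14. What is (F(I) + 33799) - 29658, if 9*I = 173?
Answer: 37316/9 ≈ 4146.2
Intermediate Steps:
I = 173/9 (I = (⅑)*173 = 173/9 ≈ 19.222)
F(V) = -14 + V
(F(I) + 33799) - 29658 = ((-14 + 173/9) + 33799) - 29658 = (47/9 + 33799) - 29658 = 304238/9 - 29658 = 37316/9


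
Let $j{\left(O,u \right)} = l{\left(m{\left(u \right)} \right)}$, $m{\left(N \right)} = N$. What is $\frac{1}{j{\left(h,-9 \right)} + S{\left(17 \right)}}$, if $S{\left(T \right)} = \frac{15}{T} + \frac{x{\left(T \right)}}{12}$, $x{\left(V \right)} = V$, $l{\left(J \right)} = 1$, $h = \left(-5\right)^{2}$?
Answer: $\frac{204}{673} \approx 0.30312$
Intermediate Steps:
$h = 25$
$j{\left(O,u \right)} = 1$
$S{\left(T \right)} = \frac{15}{T} + \frac{T}{12}$
$\frac{1}{j{\left(h,-9 \right)} + S{\left(17 \right)}} = \frac{1}{1 + \left(\frac{15}{17} + \frac{1}{12} \cdot 17\right)} = \frac{1}{1 + \left(15 \cdot \frac{1}{17} + \frac{17}{12}\right)} = \frac{1}{1 + \left(\frac{15}{17} + \frac{17}{12}\right)} = \frac{1}{1 + \frac{469}{204}} = \frac{1}{\frac{673}{204}} = \frac{204}{673}$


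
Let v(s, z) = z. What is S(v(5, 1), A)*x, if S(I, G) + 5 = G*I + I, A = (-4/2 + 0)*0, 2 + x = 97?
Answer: -380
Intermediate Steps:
x = 95 (x = -2 + 97 = 95)
A = 0 (A = (-4*½ + 0)*0 = (-2 + 0)*0 = -2*0 = 0)
S(I, G) = -5 + I + G*I (S(I, G) = -5 + (G*I + I) = -5 + (I + G*I) = -5 + I + G*I)
S(v(5, 1), A)*x = (-5 + 1 + 0*1)*95 = (-5 + 1 + 0)*95 = -4*95 = -380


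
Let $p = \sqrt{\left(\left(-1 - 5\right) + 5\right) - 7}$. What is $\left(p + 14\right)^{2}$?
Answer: $188 + 56 i \sqrt{2} \approx 188.0 + 79.196 i$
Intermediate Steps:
$p = 2 i \sqrt{2}$ ($p = \sqrt{\left(-6 + 5\right) - 7} = \sqrt{-1 - 7} = \sqrt{-8} = 2 i \sqrt{2} \approx 2.8284 i$)
$\left(p + 14\right)^{2} = \left(2 i \sqrt{2} + 14\right)^{2} = \left(14 + 2 i \sqrt{2}\right)^{2}$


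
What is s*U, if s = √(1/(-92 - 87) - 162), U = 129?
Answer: 129*I*√5190821/179 ≈ 1641.9*I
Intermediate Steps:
s = I*√5190821/179 (s = √(1/(-179) - 162) = √(-1/179 - 162) = √(-28999/179) = I*√5190821/179 ≈ 12.728*I)
s*U = (I*√5190821/179)*129 = 129*I*√5190821/179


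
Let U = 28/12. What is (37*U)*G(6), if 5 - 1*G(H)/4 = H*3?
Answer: -13468/3 ≈ -4489.3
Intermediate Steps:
U = 7/3 (U = 28*(1/12) = 7/3 ≈ 2.3333)
G(H) = 20 - 12*H (G(H) = 20 - 4*H*3 = 20 - 12*H)
(37*U)*G(6) = (37*(7/3))*(20 - 12*6) = 259*(20 - 72)/3 = (259/3)*(-52) = -13468/3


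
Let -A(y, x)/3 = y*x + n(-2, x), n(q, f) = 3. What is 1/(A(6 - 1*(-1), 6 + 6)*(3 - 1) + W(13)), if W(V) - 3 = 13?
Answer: -1/506 ≈ -0.0019763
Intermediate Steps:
W(V) = 16 (W(V) = 3 + 13 = 16)
A(y, x) = -9 - 3*x*y (A(y, x) = -3*(y*x + 3) = -3*(x*y + 3) = -3*(3 + x*y) = -9 - 3*x*y)
1/(A(6 - 1*(-1), 6 + 6)*(3 - 1) + W(13)) = 1/((-9 - 3*(6 + 6)*(6 - 1*(-1)))*(3 - 1) + 16) = 1/((-9 - 3*12*(6 + 1))*2 + 16) = 1/((-9 - 3*12*7)*2 + 16) = 1/((-9 - 252)*2 + 16) = 1/(-261*2 + 16) = 1/(-522 + 16) = 1/(-506) = -1/506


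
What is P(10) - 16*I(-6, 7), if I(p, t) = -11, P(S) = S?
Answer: 186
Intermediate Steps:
P(10) - 16*I(-6, 7) = 10 - 16*(-11) = 10 + 176 = 186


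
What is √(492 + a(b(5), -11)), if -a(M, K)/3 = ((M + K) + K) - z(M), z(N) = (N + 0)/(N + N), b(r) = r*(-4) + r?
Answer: √2418/2 ≈ 24.587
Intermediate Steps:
b(r) = -3*r (b(r) = -4*r + r = -3*r)
z(N) = ½ (z(N) = N/((2*N)) = N*(1/(2*N)) = ½)
a(M, K) = 3/2 - 6*K - 3*M (a(M, K) = -3*(((M + K) + K) - 1*½) = -3*(((K + M) + K) - ½) = -3*((M + 2*K) - ½) = -3*(-½ + M + 2*K) = 3/2 - 6*K - 3*M)
√(492 + a(b(5), -11)) = √(492 + (3/2 - 6*(-11) - (-9)*5)) = √(492 + (3/2 + 66 - 3*(-15))) = √(492 + (3/2 + 66 + 45)) = √(492 + 225/2) = √(1209/2) = √2418/2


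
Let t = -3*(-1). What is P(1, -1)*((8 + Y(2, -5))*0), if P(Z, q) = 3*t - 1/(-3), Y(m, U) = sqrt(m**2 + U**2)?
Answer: 0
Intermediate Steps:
Y(m, U) = sqrt(U**2 + m**2)
t = 3
P(Z, q) = 28/3 (P(Z, q) = 3*3 - 1/(-3) = 9 - 1*(-1/3) = 9 + 1/3 = 28/3)
P(1, -1)*((8 + Y(2, -5))*0) = 28*((8 + sqrt((-5)**2 + 2**2))*0)/3 = 28*((8 + sqrt(25 + 4))*0)/3 = 28*((8 + sqrt(29))*0)/3 = (28/3)*0 = 0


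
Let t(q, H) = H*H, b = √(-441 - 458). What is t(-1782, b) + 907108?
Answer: 906209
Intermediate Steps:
b = I*√899 (b = √(-899) = I*√899 ≈ 29.983*I)
t(q, H) = H²
t(-1782, b) + 907108 = (I*√899)² + 907108 = -899 + 907108 = 906209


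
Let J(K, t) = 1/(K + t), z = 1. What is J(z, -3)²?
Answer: ¼ ≈ 0.25000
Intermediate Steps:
J(z, -3)² = (1/(1 - 3))² = (1/(-2))² = (-½)² = ¼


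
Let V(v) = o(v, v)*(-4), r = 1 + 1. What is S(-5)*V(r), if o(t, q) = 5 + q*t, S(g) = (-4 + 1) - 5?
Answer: 288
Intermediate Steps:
S(g) = -8 (S(g) = -3 - 5 = -8)
r = 2
V(v) = -20 - 4*v**2 (V(v) = (5 + v*v)*(-4) = (5 + v**2)*(-4) = -20 - 4*v**2)
S(-5)*V(r) = -8*(-20 - 4*2**2) = -8*(-20 - 4*4) = -8*(-20 - 16) = -8*(-36) = 288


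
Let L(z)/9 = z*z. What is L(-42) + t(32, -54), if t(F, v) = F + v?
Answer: 15854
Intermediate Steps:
L(z) = 9*z**2 (L(z) = 9*(z*z) = 9*z**2)
L(-42) + t(32, -54) = 9*(-42)**2 + (32 - 54) = 9*1764 - 22 = 15876 - 22 = 15854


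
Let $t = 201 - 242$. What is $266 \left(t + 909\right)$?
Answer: $230888$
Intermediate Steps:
$t = -41$ ($t = 201 - 242 = -41$)
$266 \left(t + 909\right) = 266 \left(-41 + 909\right) = 266 \cdot 868 = 230888$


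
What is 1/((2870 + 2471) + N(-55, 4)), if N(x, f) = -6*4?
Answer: 1/5317 ≈ 0.00018808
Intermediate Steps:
N(x, f) = -24
1/((2870 + 2471) + N(-55, 4)) = 1/((2870 + 2471) - 24) = 1/(5341 - 24) = 1/5317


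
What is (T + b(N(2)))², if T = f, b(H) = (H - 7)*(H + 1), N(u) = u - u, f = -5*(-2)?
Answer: 9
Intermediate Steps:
f = 10
N(u) = 0
b(H) = (1 + H)*(-7 + H) (b(H) = (-7 + H)*(1 + H) = (1 + H)*(-7 + H))
T = 10
(T + b(N(2)))² = (10 + (-7 + 0² - 6*0))² = (10 + (-7 + 0 + 0))² = (10 - 7)² = 3² = 9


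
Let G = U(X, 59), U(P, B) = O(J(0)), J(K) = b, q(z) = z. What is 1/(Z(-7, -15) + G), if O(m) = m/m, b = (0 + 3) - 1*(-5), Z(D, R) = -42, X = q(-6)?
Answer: -1/41 ≈ -0.024390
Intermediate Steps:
X = -6
b = 8 (b = 3 + 5 = 8)
J(K) = 8
O(m) = 1
U(P, B) = 1
G = 1
1/(Z(-7, -15) + G) = 1/(-42 + 1) = 1/(-41) = -1/41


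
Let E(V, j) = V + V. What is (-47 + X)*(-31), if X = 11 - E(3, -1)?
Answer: 1302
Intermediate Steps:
E(V, j) = 2*V
X = 5 (X = 11 - 2*3 = 11 - 1*6 = 11 - 6 = 5)
(-47 + X)*(-31) = (-47 + 5)*(-31) = -42*(-31) = 1302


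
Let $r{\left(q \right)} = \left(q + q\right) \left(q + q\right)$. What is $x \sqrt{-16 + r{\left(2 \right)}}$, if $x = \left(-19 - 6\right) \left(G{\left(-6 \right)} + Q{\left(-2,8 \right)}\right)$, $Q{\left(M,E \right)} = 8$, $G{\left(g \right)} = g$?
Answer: $0$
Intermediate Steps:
$r{\left(q \right)} = 4 q^{2}$ ($r{\left(q \right)} = 2 q 2 q = 4 q^{2}$)
$x = -50$ ($x = \left(-19 - 6\right) \left(-6 + 8\right) = \left(-25\right) 2 = -50$)
$x \sqrt{-16 + r{\left(2 \right)}} = - 50 \sqrt{-16 + 4 \cdot 2^{2}} = - 50 \sqrt{-16 + 4 \cdot 4} = - 50 \sqrt{-16 + 16} = - 50 \sqrt{0} = \left(-50\right) 0 = 0$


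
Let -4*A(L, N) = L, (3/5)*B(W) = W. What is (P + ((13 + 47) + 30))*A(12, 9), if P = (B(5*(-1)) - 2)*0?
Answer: -270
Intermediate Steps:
B(W) = 5*W/3
A(L, N) = -L/4
P = 0 (P = (5*(5*(-1))/3 - 2)*0 = ((5/3)*(-5) - 2)*0 = (-25/3 - 2)*0 = -31/3*0 = 0)
(P + ((13 + 47) + 30))*A(12, 9) = (0 + ((13 + 47) + 30))*(-1/4*12) = (0 + (60 + 30))*(-3) = (0 + 90)*(-3) = 90*(-3) = -270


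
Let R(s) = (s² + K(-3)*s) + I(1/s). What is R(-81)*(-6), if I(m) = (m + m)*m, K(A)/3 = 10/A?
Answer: -96722266/2187 ≈ -44226.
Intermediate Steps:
K(A) = 30/A (K(A) = 3*(10/A) = 30/A)
I(m) = 2*m² (I(m) = (2*m)*m = 2*m²)
R(s) = s² - 10*s + 2/s² (R(s) = (s² + (30/(-3))*s) + 2*(1/s)² = (s² + (30*(-⅓))*s) + 2/s² = (s² - 10*s) + 2/s² = s² - 10*s + 2/s²)
R(-81)*(-6) = ((2 + (-81)³*(-10 - 81))/(-81)²)*(-6) = ((2 - 531441*(-91))/6561)*(-6) = ((2 + 48361131)/6561)*(-6) = ((1/6561)*48361133)*(-6) = (48361133/6561)*(-6) = -96722266/2187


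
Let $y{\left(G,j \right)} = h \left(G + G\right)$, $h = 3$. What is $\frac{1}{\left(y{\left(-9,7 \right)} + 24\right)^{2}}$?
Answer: $\frac{1}{900} \approx 0.0011111$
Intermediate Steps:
$y{\left(G,j \right)} = 6 G$ ($y{\left(G,j \right)} = 3 \left(G + G\right) = 3 \cdot 2 G = 6 G$)
$\frac{1}{\left(y{\left(-9,7 \right)} + 24\right)^{2}} = \frac{1}{\left(6 \left(-9\right) + 24\right)^{2}} = \frac{1}{\left(-54 + 24\right)^{2}} = \frac{1}{\left(-30\right)^{2}} = \frac{1}{900}$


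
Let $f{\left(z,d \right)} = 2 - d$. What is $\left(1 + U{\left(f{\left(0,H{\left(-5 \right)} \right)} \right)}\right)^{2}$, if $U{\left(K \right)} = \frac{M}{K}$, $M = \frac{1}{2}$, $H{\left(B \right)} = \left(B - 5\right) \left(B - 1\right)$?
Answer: $\frac{13225}{13456} \approx 0.98283$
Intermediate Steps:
$H{\left(B \right)} = \left(-1 + B\right) \left(-5 + B\right)$ ($H{\left(B \right)} = \left(-5 + B\right) \left(-1 + B\right) = \left(-1 + B\right) \left(-5 + B\right)$)
$M = \frac{1}{2} \approx 0.5$
$U{\left(K \right)} = \frac{1}{2 K}$
$\left(1 + U{\left(f{\left(0,H{\left(-5 \right)} \right)} \right)}\right)^{2} = \left(1 + \frac{1}{2 \left(2 - \left(5 + \left(-5\right)^{2} - -30\right)\right)}\right)^{2} = \left(1 + \frac{1}{2 \left(2 - \left(5 + 25 + 30\right)\right)}\right)^{2} = \left(1 + \frac{1}{2 \left(2 - 60\right)}\right)^{2} = \left(1 + \frac{1}{2 \left(-58\right)}\right)^{2} = \left(1 + \frac{1}{2} \left(- \frac{1}{58}\right)\right)^{2} = \left(1 - \frac{1}{116}\right)^{2} = \left(\frac{115}{116}\right)^{2} = \frac{13225}{13456}$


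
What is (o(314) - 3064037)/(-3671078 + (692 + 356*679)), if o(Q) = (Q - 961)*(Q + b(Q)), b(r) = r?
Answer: 3470353/3428662 ≈ 1.0122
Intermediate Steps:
o(Q) = 2*Q*(-961 + Q) (o(Q) = (Q - 961)*(Q + Q) = (-961 + Q)*(2*Q) = 2*Q*(-961 + Q))
(o(314) - 3064037)/(-3671078 + (692 + 356*679)) = (2*314*(-961 + 314) - 3064037)/(-3671078 + (692 + 356*679)) = (2*314*(-647) - 3064037)/(-3671078 + (692 + 241724)) = (-406316 - 3064037)/(-3671078 + 242416) = -3470353/(-3428662) = -3470353*(-1/3428662) = 3470353/3428662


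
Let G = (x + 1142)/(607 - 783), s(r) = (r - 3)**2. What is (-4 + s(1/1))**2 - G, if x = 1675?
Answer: 2817/176 ≈ 16.006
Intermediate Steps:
s(r) = (-3 + r)**2
G = -2817/176 (G = (1675 + 1142)/(607 - 783) = 2817/(-176) = 2817*(-1/176) = -2817/176 ≈ -16.006)
(-4 + s(1/1))**2 - G = (-4 + (-3 + 1/1)**2)**2 - 1*(-2817/176) = (-4 + (-3 + 1)**2)**2 + 2817/176 = (-4 + (-2)**2)**2 + 2817/176 = (-4 + 4)**2 + 2817/176 = 0**2 + 2817/176 = 0 + 2817/176 = 2817/176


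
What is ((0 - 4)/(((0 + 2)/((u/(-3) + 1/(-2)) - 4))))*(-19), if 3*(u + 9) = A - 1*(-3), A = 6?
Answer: -95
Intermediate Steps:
u = -6 (u = -9 + (6 - 1*(-3))/3 = -9 + (6 + 3)/3 = -9 + (⅓)*9 = -9 + 3 = -6)
((0 - 4)/(((0 + 2)/((u/(-3) + 1/(-2)) - 4))))*(-19) = ((0 - 4)/(((0 + 2)/((-6/(-3) + 1/(-2)) - 4))))*(-19) = -4/(2/((-6*(-⅓) + 1*(-½)) - 4))*(-19) = -4/(2/((2 - ½) - 4))*(-19) = -4/(2/(3/2 - 4))*(-19) = -4/(2/(-5/2))*(-19) = -4/(2*(-⅖))*(-19) = -4/(-⅘)*(-19) = -4*(-5/4)*(-19) = 5*(-19) = -95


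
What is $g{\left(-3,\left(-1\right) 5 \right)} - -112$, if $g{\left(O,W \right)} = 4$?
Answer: $116$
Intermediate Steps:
$g{\left(-3,\left(-1\right) 5 \right)} - -112 = 4 - -112 = 4 + 112 = 116$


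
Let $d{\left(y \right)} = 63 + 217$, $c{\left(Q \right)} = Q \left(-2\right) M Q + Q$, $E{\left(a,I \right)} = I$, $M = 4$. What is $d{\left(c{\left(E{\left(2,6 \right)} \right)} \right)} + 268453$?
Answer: $268733$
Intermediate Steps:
$c{\left(Q \right)} = Q - 8 Q^{2}$ ($c{\left(Q \right)} = Q \left(-2\right) 4 Q + Q = - 2 Q 4 Q + Q = - 8 Q Q + Q = - 8 Q^{2} + Q = Q - 8 Q^{2}$)
$d{\left(y \right)} = 280$
$d{\left(c{\left(E{\left(2,6 \right)} \right)} \right)} + 268453 = 280 + 268453 = 268733$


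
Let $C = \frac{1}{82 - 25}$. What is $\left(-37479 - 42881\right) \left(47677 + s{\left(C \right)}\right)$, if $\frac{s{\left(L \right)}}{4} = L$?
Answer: $- \frac{218385773480}{57} \approx -3.8313 \cdot 10^{9}$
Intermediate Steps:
$C = \frac{1}{57} \approx 0.017544$
$s{\left(L \right)} = 4 L$
$\left(-37479 - 42881\right) \left(47677 + s{\left(C \right)}\right) = \left(-37479 - 42881\right) \left(47677 + 4 \cdot \frac{1}{57}\right) = - 80360 \left(47677 + \frac{4}{57}\right) = \left(-80360\right) \frac{2717593}{57} = - \frac{218385773480}{57}$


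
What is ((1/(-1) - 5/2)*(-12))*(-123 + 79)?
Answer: -1848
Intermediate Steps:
((1/(-1) - 5/2)*(-12))*(-123 + 79) = ((1*(-1) - 5*½)*(-12))*(-44) = ((-1 - 5/2)*(-12))*(-44) = -7/2*(-12)*(-44) = 42*(-44) = -1848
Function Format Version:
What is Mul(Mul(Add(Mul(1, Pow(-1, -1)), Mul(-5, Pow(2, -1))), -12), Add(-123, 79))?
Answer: -1848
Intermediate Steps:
Mul(Mul(Add(Mul(1, Pow(-1, -1)), Mul(-5, Pow(2, -1))), -12), Add(-123, 79)) = Mul(Mul(Add(Mul(1, -1), Mul(-5, Rational(1, 2))), -12), -44) = Mul(Mul(Add(-1, Rational(-5, 2)), -12), -44) = Mul(Mul(Rational(-7, 2), -12), -44) = Mul(42, -44) = -1848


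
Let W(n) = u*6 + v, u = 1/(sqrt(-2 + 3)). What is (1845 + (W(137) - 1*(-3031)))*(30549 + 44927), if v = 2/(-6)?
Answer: 1105346020/3 ≈ 3.6845e+8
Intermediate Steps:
v = -1/3 (v = 2*(-1/6) = -1/3 ≈ -0.33333)
u = 1 (u = 1/(sqrt(1)) = 1/1 = 1)
W(n) = 17/3 (W(n) = 1*6 - 1/3 = 6 - 1/3 = 17/3)
(1845 + (W(137) - 1*(-3031)))*(30549 + 44927) = (1845 + (17/3 - 1*(-3031)))*(30549 + 44927) = (1845 + (17/3 + 3031))*75476 = (1845 + 9110/3)*75476 = (14645/3)*75476 = 1105346020/3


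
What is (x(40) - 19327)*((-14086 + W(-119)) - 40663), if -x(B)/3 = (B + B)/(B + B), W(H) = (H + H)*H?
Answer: 510833910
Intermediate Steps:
W(H) = 2*H² (W(H) = (2*H)*H = 2*H²)
x(B) = -3 (x(B) = -3*(B + B)/(B + B) = -3*2*B/(2*B) = -3*2*B*1/(2*B) = -3*1 = -3)
(x(40) - 19327)*((-14086 + W(-119)) - 40663) = (-3 - 19327)*((-14086 + 2*(-119)²) - 40663) = -19330*((-14086 + 2*14161) - 40663) = -19330*((-14086 + 28322) - 40663) = -19330*(14236 - 40663) = -19330*(-26427) = 510833910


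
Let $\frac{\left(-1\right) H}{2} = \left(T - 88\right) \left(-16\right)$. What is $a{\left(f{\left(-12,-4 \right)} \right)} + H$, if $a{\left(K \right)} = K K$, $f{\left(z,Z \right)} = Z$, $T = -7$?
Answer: $-3024$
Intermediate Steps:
$H = -3040$ ($H = - 2 \left(-7 - 88\right) \left(-16\right) = - 2 \left(\left(-95\right) \left(-16\right)\right) = \left(-2\right) 1520 = -3040$)
$a{\left(K \right)} = K^{2}$
$a{\left(f{\left(-12,-4 \right)} \right)} + H = \left(-4\right)^{2} - 3040 = 16 - 3040 = -3024$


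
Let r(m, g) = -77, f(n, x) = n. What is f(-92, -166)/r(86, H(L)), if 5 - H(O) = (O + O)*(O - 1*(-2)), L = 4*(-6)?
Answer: 92/77 ≈ 1.1948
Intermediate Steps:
L = -24
H(O) = 5 - 2*O*(2 + O) (H(O) = 5 - (O + O)*(O - 1*(-2)) = 5 - 2*O*(O + 2) = 5 - 2*O*(2 + O))
f(-92, -166)/r(86, H(L)) = -92/(-77) = -92*(-1/77) = 92/77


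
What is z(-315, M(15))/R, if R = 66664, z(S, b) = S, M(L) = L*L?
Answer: -315/66664 ≈ -0.0047252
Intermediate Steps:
M(L) = L²
z(-315, M(15))/R = -315/66664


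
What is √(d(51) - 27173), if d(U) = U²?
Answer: 2*I*√6143 ≈ 156.75*I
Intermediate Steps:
√(d(51) - 27173) = √(51² - 27173) = √(2601 - 27173) = √(-24572) = 2*I*√6143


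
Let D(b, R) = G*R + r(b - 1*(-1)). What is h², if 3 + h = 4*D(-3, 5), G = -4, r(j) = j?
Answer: 8281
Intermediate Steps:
D(b, R) = 1 + b - 4*R (D(b, R) = -4*R + (b - 1*(-1)) = -4*R + (b + 1) = -4*R + (1 + b) = 1 + b - 4*R)
h = -91 (h = -3 + 4*(1 - 3 - 4*5) = -3 + 4*(1 - 3 - 20) = -3 + 4*(-22) = -3 - 88 = -91)
h² = (-91)² = 8281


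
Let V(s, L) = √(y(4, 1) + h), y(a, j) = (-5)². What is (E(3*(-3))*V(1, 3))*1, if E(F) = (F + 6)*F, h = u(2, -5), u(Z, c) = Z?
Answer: 81*√3 ≈ 140.30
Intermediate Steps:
y(a, j) = 25
h = 2
E(F) = F*(6 + F) (E(F) = (6 + F)*F = F*(6 + F))
V(s, L) = 3*√3 (V(s, L) = √(25 + 2) = √27 = 3*√3)
(E(3*(-3))*V(1, 3))*1 = (((3*(-3))*(6 + 3*(-3)))*(3*√3))*1 = ((-9*(6 - 9))*(3*√3))*1 = ((-9*(-3))*(3*√3))*1 = (27*(3*√3))*1 = (81*√3)*1 = 81*√3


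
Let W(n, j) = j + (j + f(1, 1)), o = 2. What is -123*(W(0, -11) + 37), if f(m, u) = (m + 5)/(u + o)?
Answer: -2091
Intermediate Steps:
f(m, u) = (5 + m)/(2 + u) (f(m, u) = (m + 5)/(u + 2) = (5 + m)/(2 + u))
W(n, j) = 2 + 2*j (W(n, j) = j + (j + (5 + 1)/(2 + 1)) = j + (j + 6/3) = j + (j + (1/3)*6) = j + (j + 2) = j + (2 + j) = 2 + 2*j)
-123*(W(0, -11) + 37) = -123*((2 + 2*(-11)) + 37) = -123*((2 - 22) + 37) = -123*(-20 + 37) = -123*17 = -2091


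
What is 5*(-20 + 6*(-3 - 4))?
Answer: -310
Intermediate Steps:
5*(-20 + 6*(-3 - 4)) = 5*(-20 + 6*(-7)) = 5*(-20 - 42) = 5*(-62) = -310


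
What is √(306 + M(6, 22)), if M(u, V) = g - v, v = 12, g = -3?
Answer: √291 ≈ 17.059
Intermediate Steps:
M(u, V) = -15 (M(u, V) = -3 - 1*12 = -3 - 12 = -15)
√(306 + M(6, 22)) = √(306 - 15) = √291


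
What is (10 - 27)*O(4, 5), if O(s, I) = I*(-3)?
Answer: 255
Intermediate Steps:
O(s, I) = -3*I
(10 - 27)*O(4, 5) = (10 - 27)*(-3*5) = -17*(-15) = 255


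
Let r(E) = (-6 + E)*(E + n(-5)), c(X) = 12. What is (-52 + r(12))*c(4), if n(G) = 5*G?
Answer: -1560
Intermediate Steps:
r(E) = (-25 + E)*(-6 + E) (r(E) = (-6 + E)*(E + 5*(-5)) = (-6 + E)*(E - 25) = (-6 + E)*(-25 + E) = (-25 + E)*(-6 + E))
(-52 + r(12))*c(4) = (-52 + (150 + 12² - 31*12))*12 = (-52 + (150 + 144 - 372))*12 = (-52 - 78)*12 = -130*12 = -1560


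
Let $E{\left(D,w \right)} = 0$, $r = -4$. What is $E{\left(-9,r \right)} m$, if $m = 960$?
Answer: $0$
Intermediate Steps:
$E{\left(-9,r \right)} m = 0 \cdot 960 = 0$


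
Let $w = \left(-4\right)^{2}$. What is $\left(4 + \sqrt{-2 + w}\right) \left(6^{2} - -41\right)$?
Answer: $308 + 77 \sqrt{14} \approx 596.11$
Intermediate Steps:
$w = 16$
$\left(4 + \sqrt{-2 + w}\right) \left(6^{2} - -41\right) = \left(4 + \sqrt{-2 + 16}\right) \left(6^{2} - -41\right) = \left(4 + \sqrt{14}\right) \left(36 + 41\right) = \left(4 + \sqrt{14}\right) 77 = 308 + 77 \sqrt{14}$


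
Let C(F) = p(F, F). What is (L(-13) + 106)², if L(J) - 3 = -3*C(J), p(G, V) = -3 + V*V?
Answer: 151321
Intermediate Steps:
p(G, V) = -3 + V²
C(F) = -3 + F²
L(J) = 12 - 3*J² (L(J) = 3 - 3*(-3 + J²) = 3 + (9 - 3*J²) = 12 - 3*J²)
(L(-13) + 106)² = ((12 - 3*(-13)²) + 106)² = ((12 - 3*169) + 106)² = ((12 - 507) + 106)² = (-495 + 106)² = (-389)² = 151321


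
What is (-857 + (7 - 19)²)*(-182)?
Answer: 129766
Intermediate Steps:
(-857 + (7 - 19)²)*(-182) = (-857 + (-12)²)*(-182) = (-857 + 144)*(-182) = -713*(-182) = 129766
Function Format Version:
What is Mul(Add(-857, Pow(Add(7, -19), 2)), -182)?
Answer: 129766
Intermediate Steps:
Mul(Add(-857, Pow(Add(7, -19), 2)), -182) = Mul(Add(-857, Pow(-12, 2)), -182) = Mul(Add(-857, 144), -182) = Mul(-713, -182) = 129766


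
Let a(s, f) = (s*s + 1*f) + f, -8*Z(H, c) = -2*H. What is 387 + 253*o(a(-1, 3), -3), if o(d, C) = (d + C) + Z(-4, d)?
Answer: 1146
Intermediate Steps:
Z(H, c) = H/4 (Z(H, c) = -(-1)*H/4 = H/4)
a(s, f) = s² + 2*f (a(s, f) = (s² + f) + f = (f + s²) + f = s² + 2*f)
o(d, C) = -1 + C + d (o(d, C) = (d + C) + (¼)*(-4) = (C + d) - 1 = -1 + C + d)
387 + 253*o(a(-1, 3), -3) = 387 + 253*(-1 - 3 + ((-1)² + 2*3)) = 387 + 253*(-1 - 3 + (1 + 6)) = 387 + 253*(-1 - 3 + 7) = 387 + 253*3 = 387 + 759 = 1146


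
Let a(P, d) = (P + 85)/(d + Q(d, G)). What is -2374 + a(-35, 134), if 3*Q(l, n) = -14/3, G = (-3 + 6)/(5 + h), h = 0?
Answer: -1414679/596 ≈ -2373.6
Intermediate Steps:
G = ⅗ (G = (-3 + 6)/(5 + 0) = 3/5 = 3*(⅕) = ⅗ ≈ 0.60000)
Q(l, n) = -14/9 (Q(l, n) = (-14/3)/3 = (-14*⅓)/3 = (⅓)*(-14/3) = -14/9)
a(P, d) = (85 + P)/(-14/9 + d) (a(P, d) = (P + 85)/(d - 14/9) = (85 + P)/(-14/9 + d))
-2374 + a(-35, 134) = -2374 + 9*(85 - 35)/(-14 + 9*134) = -2374 + 9*50/(-14 + 1206) = -2374 + 9*50/1192 = -2374 + 9*(1/1192)*50 = -2374 + 225/596 = -1414679/596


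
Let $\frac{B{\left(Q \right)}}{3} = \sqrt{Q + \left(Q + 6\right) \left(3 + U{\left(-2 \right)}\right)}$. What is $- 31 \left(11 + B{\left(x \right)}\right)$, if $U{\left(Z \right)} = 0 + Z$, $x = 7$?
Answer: $-341 - 186 \sqrt{5} \approx -756.91$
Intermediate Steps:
$U{\left(Z \right)} = Z$
$B{\left(Q \right)} = 3 \sqrt{6 + 2 Q}$ ($B{\left(Q \right)} = 3 \sqrt{Q + \left(Q + 6\right) \left(3 - 2\right)} = 3 \sqrt{Q + \left(6 + Q\right) 1} = 3 \sqrt{Q + \left(6 + Q\right)} = 3 \sqrt{6 + 2 Q}$)
$- 31 \left(11 + B{\left(x \right)}\right) = - 31 \left(11 + 3 \sqrt{6 + 2 \cdot 7}\right) = - 31 \left(11 + 3 \sqrt{6 + 14}\right) = - 31 \left(11 + 3 \sqrt{20}\right) = - 31 \left(11 + 3 \cdot 2 \sqrt{5}\right) = - 31 \left(11 + 6 \sqrt{5}\right) = -341 - 186 \sqrt{5}$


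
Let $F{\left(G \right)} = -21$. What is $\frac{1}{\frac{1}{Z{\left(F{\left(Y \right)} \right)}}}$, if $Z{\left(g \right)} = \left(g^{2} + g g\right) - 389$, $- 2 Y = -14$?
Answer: $493$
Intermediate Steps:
$Y = 7$ ($Y = \left(- \frac{1}{2}\right) \left(-14\right) = 7$)
$Z{\left(g \right)} = -389 + 2 g^{2}$ ($Z{\left(g \right)} = \left(g^{2} + g^{2}\right) - 389 = 2 g^{2} - 389 = -389 + 2 g^{2}$)
$\frac{1}{\frac{1}{Z{\left(F{\left(Y \right)} \right)}}} = \frac{1}{\frac{1}{-389 + 2 \left(-21\right)^{2}}} = \frac{1}{\frac{1}{-389 + 2 \cdot 441}} = \frac{1}{\frac{1}{-389 + 882}} = \frac{1}{\frac{1}{493}} = 493$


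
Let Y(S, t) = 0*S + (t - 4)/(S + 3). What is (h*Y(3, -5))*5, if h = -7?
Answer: 105/2 ≈ 52.500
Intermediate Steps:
Y(S, t) = (-4 + t)/(3 + S) (Y(S, t) = 0 + (-4 + t)/(3 + S) = (-4 + t)/(3 + S))
(h*Y(3, -5))*5 = -7*(-4 - 5)/(3 + 3)*5 = -7*(-9)/6*5 = -7*(-3/2)*5 = (21/2)*5 = 105/2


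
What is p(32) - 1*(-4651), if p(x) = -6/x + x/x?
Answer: 74429/16 ≈ 4651.8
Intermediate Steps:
p(x) = 1 - 6/x (p(x) = -6/x + 1 = 1 - 6/x)
p(32) - 1*(-4651) = (-6 + 32)/32 - 1*(-4651) = (1/32)*26 + 4651 = 13/16 + 4651 = 74429/16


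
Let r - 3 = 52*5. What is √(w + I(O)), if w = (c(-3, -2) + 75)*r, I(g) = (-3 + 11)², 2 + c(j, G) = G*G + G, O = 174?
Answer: √19789 ≈ 140.67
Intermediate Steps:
c(j, G) = -2 + G + G² (c(j, G) = -2 + (G*G + G) = -2 + (G² + G) = -2 + (G + G²) = -2 + G + G²)
r = 263 (r = 3 + 52*5 = 3 + 260 = 263)
I(g) = 64 (I(g) = 8² = 64)
w = 19725 (w = ((-2 - 2 + (-2)²) + 75)*263 = ((-2 - 2 + 4) + 75)*263 = (0 + 75)*263 = 75*263 = 19725)
√(w + I(O)) = √(19725 + 64) = √19789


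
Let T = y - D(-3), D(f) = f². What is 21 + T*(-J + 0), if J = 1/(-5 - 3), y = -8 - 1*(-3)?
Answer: 77/4 ≈ 19.250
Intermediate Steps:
y = -5 (y = -8 + 3 = -5)
J = -⅛ (J = 1/(-8) = -⅛ ≈ -0.12500)
T = -14 (T = -5 - 1*(-3)² = -5 - 1*9 = -5 - 9 = -14)
21 + T*(-J + 0) = 21 - 14*(-1*(-⅛) + 0) = 21 - 14*(⅛ + 0) = 21 - 14*⅛ = 21 - 7/4 = 77/4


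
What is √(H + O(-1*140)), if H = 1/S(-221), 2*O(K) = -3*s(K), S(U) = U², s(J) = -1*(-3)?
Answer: I*√879134/442 ≈ 2.1213*I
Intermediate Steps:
s(J) = 3
O(K) = -9/2 (O(K) = (-3*3)/2 = (½)*(-9) = -9/2)
H = 1/48841 (H = 1/((-221)²) = 1/48841 ≈ 2.0475e-5)
√(H + O(-1*140)) = √(1/48841 - 9/2) = √(-439567/97682) = I*√879134/442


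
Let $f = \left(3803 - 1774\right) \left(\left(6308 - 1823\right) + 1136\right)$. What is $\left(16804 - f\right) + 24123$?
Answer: $-11364082$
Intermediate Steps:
$f = 11405009$ ($f = 2029 \left(4485 + 1136\right) = 2029 \cdot 5621 = 11405009$)
$\left(16804 - f\right) + 24123 = \left(16804 - 11405009\right) + 24123 = -11388205 + 24123 = -11364082$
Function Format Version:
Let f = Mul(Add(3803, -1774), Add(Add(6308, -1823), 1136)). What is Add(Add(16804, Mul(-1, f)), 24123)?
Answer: -11364082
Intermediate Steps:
f = 11405009 (f = Mul(2029, Add(4485, 1136)) = Mul(2029, 5621) = 11405009)
Add(Add(16804, Mul(-1, f)), 24123) = Add(Add(16804, Mul(-1, 11405009)), 24123) = Add(Add(16804, -11405009), 24123) = Add(-11388205, 24123) = -11364082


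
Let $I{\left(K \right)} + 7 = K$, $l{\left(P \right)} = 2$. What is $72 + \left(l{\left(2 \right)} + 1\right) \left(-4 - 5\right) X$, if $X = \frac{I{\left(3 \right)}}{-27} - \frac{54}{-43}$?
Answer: $\frac{1466}{43} \approx 34.093$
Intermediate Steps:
$I{\left(K \right)} = -7 + K$
$X = \frac{1630}{1161}$ ($X = \frac{-7 + 3}{-27} - \frac{54}{-43} = \left(-4\right) \left(- \frac{1}{27}\right) - - \frac{54}{43} = \frac{4}{27} + \frac{54}{43} = \frac{1630}{1161} \approx 1.404$)
$72 + \left(l{\left(2 \right)} + 1\right) \left(-4 - 5\right) X = 72 + \left(2 + 1\right) \left(-4 - 5\right) \frac{1630}{1161} = 72 + 3 \left(-9\right) \frac{1630}{1161} = 72 - \frac{1630}{43} = \frac{1466}{43}$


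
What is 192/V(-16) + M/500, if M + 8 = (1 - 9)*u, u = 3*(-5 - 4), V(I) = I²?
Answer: 583/500 ≈ 1.1660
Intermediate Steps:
u = -27 (u = 3*(-9) = -27)
M = 208 (M = -8 + (1 - 9)*(-27) = -8 - 8*(-27) = -8 + 216 = 208)
192/V(-16) + M/500 = 192/((-16)²) + 208/500 = 192/256 + 208*(1/500) = 192*(1/256) + 52/125 = ¾ + 52/125 = 583/500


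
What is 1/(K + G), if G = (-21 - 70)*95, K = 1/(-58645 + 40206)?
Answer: -18439/159405156 ≈ -0.00011567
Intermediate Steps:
K = -1/18439 (K = 1/(-18439) = -1/18439 ≈ -5.4233e-5)
G = -8645 (G = -91*95 = -8645)
1/(K + G) = 1/(-1/18439 - 8645) = 1/(-159405156/18439) = -18439/159405156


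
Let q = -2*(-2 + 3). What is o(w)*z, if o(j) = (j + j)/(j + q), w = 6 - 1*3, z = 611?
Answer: 3666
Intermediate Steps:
q = -2 (q = -2*1 = -2)
w = 3 (w = 6 - 3 = 3)
o(j) = 2*j/(-2 + j) (o(j) = (j + j)/(j - 2) = (2*j)/(-2 + j) = 2*j/(-2 + j))
o(w)*z = (2*3/(-2 + 3))*611 = (2*3/1)*611 = (2*3*1)*611 = 6*611 = 3666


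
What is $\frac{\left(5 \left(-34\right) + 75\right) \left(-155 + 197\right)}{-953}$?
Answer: $\frac{3990}{953} \approx 4.1868$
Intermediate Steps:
$\frac{\left(5 \left(-34\right) + 75\right) \left(-155 + 197\right)}{-953} = \left(-170 + 75\right) 42 \left(- \frac{1}{953}\right) = \left(-95\right) 42 \left(- \frac{1}{953}\right) = \left(-3990\right) \left(- \frac{1}{953}\right) = \frac{3990}{953}$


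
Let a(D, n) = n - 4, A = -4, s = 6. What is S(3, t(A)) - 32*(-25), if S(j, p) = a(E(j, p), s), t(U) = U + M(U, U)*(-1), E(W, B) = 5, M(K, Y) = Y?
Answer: 802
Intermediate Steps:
a(D, n) = -4 + n
t(U) = 0 (t(U) = U + U*(-1) = U - U = 0)
S(j, p) = 2 (S(j, p) = -4 + 6 = 2)
S(3, t(A)) - 32*(-25) = 2 - 32*(-25) = 2 + 800 = 802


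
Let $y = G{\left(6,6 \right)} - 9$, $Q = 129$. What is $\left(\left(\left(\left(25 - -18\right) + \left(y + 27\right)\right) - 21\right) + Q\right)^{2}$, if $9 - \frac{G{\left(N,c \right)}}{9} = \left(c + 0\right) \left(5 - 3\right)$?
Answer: $20164$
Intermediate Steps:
$G{\left(N,c \right)} = 81 - 18 c$ ($G{\left(N,c \right)} = 81 - 9 \left(c + 0\right) \left(5 - 3\right) = 81 - 9 c 2 = 81 - 9 \cdot 2 c = 81 - 18 c$)
$y = -36$ ($y = \left(81 - 108\right) - 9 = -27 - 9 = -36$)
$\left(\left(\left(\left(25 - -18\right) + \left(y + 27\right)\right) - 21\right) + Q\right)^{2} = \left(\left(\left(\left(25 - -18\right) + \left(-36 + 27\right)\right) - 21\right) + 129\right)^{2} = \left(\left(\left(\left(25 + 18\right) - 9\right) - 21\right) + 129\right)^{2} = \left(\left(\left(43 - 9\right) - 21\right) + 129\right)^{2} = \left(\left(34 - 21\right) + 129\right)^{2} = \left(13 + 129\right)^{2} = 142^{2} = 20164$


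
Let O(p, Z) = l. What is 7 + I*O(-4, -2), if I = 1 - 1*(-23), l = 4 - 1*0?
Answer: 103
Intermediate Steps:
l = 4 (l = 4 + 0 = 4)
O(p, Z) = 4
I = 24 (I = 1 + 23 = 24)
7 + I*O(-4, -2) = 7 + 24*4 = 7 + 96 = 103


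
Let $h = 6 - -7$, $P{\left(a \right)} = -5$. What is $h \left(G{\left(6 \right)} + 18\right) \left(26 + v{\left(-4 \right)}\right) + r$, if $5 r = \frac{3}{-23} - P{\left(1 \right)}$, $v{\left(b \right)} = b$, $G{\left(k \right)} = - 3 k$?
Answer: $\frac{112}{115} \approx 0.97391$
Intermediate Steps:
$r = \frac{112}{115}$ ($r = \frac{\frac{3}{-23} - -5}{5} = \frac{3 \left(- \frac{1}{23}\right) + 5}{5} = \frac{- \frac{3}{23} + 5}{5} = \frac{1}{5} \cdot \frac{112}{23} = \frac{112}{115} \approx 0.97391$)
$h = 13$ ($h = 6 + 7 = 13$)
$h \left(G{\left(6 \right)} + 18\right) \left(26 + v{\left(-4 \right)}\right) + r = 13 \left(\left(-3\right) 6 + 18\right) \left(26 - 4\right) + \frac{112}{115} = 13 \left(-18 + 18\right) 22 + \frac{112}{115} = 13 \cdot 0 \cdot 22 + \frac{112}{115} = 13 \cdot 0 + \frac{112}{115} = 0 + \frac{112}{115} = \frac{112}{115}$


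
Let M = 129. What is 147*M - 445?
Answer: 18518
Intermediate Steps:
147*M - 445 = 147*129 - 445 = 18963 - 445 = 18518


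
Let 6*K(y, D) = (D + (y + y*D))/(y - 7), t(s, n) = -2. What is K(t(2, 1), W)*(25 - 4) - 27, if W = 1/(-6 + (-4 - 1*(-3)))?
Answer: -473/18 ≈ -26.278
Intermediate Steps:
W = -1/7 (W = 1/(-6 + (-4 + 3)) = 1/(-6 - 1) = 1/(-7) = -1/7 ≈ -0.14286)
K(y, D) = (D + y + D*y)/(6*(-7 + y)) (K(y, D) = ((D + (y + y*D))/(y - 7))/6 = ((D + (y + D*y))/(-7 + y))/6 = ((D + y + D*y)/(-7 + y))/6 = (D + y + D*y)/(6*(-7 + y)))
K(t(2, 1), W)*(25 - 4) - 27 = ((-1/7 - 2 - 1/7*(-2))/(6*(-7 - 2)))*(25 - 4) - 27 = ((1/6)*(-1/7 - 2 + 2/7)/(-9))*21 - 27 = ((1/6)*(-1/9)*(-13/7))*21 - 27 = (13/378)*21 - 27 = 13/18 - 27 = -473/18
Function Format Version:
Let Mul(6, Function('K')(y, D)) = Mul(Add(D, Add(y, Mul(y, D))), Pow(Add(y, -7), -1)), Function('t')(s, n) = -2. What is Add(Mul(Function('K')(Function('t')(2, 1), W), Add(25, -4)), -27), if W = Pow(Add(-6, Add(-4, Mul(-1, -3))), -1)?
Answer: Rational(-473, 18) ≈ -26.278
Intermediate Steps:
W = Rational(-1, 7) (W = Pow(Add(-6, Add(-4, 3)), -1) = Pow(Add(-6, -1), -1) = Pow(-7, -1) = Rational(-1, 7) ≈ -0.14286)
Function('K')(y, D) = Mul(Rational(1, 6), Pow(Add(-7, y), -1), Add(D, y, Mul(D, y))) (Function('K')(y, D) = Mul(Rational(1, 6), Mul(Add(D, Add(y, Mul(y, D))), Pow(Add(y, -7), -1))) = Mul(Rational(1, 6), Mul(Add(D, Add(y, Mul(D, y))), Pow(Add(-7, y), -1))) = Mul(Rational(1, 6), Mul(Add(D, y, Mul(D, y)), Pow(Add(-7, y), -1))) = Mul(Rational(1, 6), Mul(Pow(Add(-7, y), -1), Add(D, y, Mul(D, y)))) = Mul(Rational(1, 6), Pow(Add(-7, y), -1), Add(D, y, Mul(D, y))))
Add(Mul(Function('K')(Function('t')(2, 1), W), Add(25, -4)), -27) = Add(Mul(Mul(Rational(1, 6), Pow(Add(-7, -2), -1), Add(Rational(-1, 7), -2, Mul(Rational(-1, 7), -2))), Add(25, -4)), -27) = Add(Mul(Mul(Rational(1, 6), Pow(-9, -1), Add(Rational(-1, 7), -2, Rational(2, 7))), 21), -27) = Add(Mul(Mul(Rational(1, 6), Rational(-1, 9), Rational(-13, 7)), 21), -27) = Add(Mul(Rational(13, 378), 21), -27) = Add(Rational(13, 18), -27) = Rational(-473, 18)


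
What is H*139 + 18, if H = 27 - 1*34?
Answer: -955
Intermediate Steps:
H = -7 (H = 27 - 34 = -7)
H*139 + 18 = -7*139 + 18 = -973 + 18 = -955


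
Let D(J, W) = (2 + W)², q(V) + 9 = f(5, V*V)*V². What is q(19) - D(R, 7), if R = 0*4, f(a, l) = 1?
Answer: 271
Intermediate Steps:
R = 0
q(V) = -9 + V² (q(V) = -9 + 1*V² = -9 + V²)
q(19) - D(R, 7) = (-9 + 19²) - (2 + 7)² = (-9 + 361) - 1*9² = 352 - 1*81 = 352 - 81 = 271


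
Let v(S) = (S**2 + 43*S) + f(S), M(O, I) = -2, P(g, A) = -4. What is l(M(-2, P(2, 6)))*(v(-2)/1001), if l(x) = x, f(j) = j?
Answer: 24/143 ≈ 0.16783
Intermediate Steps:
v(S) = S**2 + 44*S (v(S) = (S**2 + 43*S) + S = S**2 + 44*S)
l(M(-2, P(2, 6)))*(v(-2)/1001) = -2*(-2*(44 - 2))/1001 = -2*(-2*42)/1001 = -(-168)/1001 = -2*(-12/143) = 24/143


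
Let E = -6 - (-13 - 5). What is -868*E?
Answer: -10416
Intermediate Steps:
E = 12 (E = -6 - 1*(-18) = -6 + 18 = 12)
-868*E = -868*12 = -10416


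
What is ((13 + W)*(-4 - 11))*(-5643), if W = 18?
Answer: 2623995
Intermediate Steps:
((13 + W)*(-4 - 11))*(-5643) = ((13 + 18)*(-4 - 11))*(-5643) = (31*(-15))*(-5643) = -465*(-5643) = 2623995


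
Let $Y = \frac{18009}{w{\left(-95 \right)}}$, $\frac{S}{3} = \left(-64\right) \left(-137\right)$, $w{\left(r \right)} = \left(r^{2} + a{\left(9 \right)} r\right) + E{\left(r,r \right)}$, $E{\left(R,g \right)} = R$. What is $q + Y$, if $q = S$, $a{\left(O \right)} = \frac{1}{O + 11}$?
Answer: $\frac{939151140}{35701} \approx 26306.0$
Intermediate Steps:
$a{\left(O \right)} = \frac{1}{11 + O}$
$w{\left(r \right)} = r^{2} + \frac{21 r}{20}$ ($w{\left(r \right)} = \left(r^{2} + \frac{r}{11 + 9}\right) + r = \left(r^{2} + \frac{r}{20}\right) + r = r^{2} + \frac{21 r}{20}$)
$S = 26304$ ($S = 3 \left(\left(-64\right) \left(-137\right)\right) = 3 \cdot 8768 = 26304$)
$q = 26304$
$Y = \frac{72036}{35701}$ ($Y = \frac{18009}{\frac{1}{20} \left(-95\right) \left(21 + 20 \left(-95\right)\right)} = \frac{18009}{\frac{1}{20} \left(-95\right) \left(21 - 1900\right)} = \frac{18009}{\frac{1}{20} \left(-95\right) \left(-1879\right)} = \frac{18009}{\frac{35701}{4}} = 18009 \cdot \frac{4}{35701} = \frac{72036}{35701} \approx 2.0178$)
$q + Y = 26304 + \frac{72036}{35701} = \frac{939151140}{35701}$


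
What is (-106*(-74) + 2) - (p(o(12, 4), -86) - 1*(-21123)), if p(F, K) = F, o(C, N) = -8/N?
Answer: -13275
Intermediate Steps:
(-106*(-74) + 2) - (p(o(12, 4), -86) - 1*(-21123)) = (-106*(-74) + 2) - (-8/4 - 1*(-21123)) = (7844 + 2) - (-8*¼ + 21123) = 7846 - (-2 + 21123) = 7846 - 1*21121 = 7846 - 21121 = -13275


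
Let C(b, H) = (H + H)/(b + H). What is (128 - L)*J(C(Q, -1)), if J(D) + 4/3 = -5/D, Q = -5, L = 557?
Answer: 7007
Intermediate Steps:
C(b, H) = 2*H/(H + b) (C(b, H) = (2*H)/(H + b) = 2*H/(H + b))
J(D) = -4/3 - 5/D
(128 - L)*J(C(Q, -1)) = (128 - 1*557)*(-4/3 - 5/(2*(-1)/(-1 - 5))) = (128 - 557)*(-4/3 - 5/(2*(-1)/(-6))) = -429*(-4/3 - 5/(2*(-1)*(-1/6))) = -429*(-4/3 - 5/1/3) = -429*(-4/3 - 5*3) = -429*(-4/3 - 15) = -429*(-49/3) = 7007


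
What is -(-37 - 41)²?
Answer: -6084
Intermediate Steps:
-(-37 - 41)² = -1*(-78)² = -1*6084 = -6084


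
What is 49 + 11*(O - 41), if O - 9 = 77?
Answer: 544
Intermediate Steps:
O = 86 (O = 9 + 77 = 86)
49 + 11*(O - 41) = 49 + 11*(86 - 41) = 49 + 11*45 = 49 + 495 = 544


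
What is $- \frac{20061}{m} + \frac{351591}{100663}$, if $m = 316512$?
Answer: $\frac{12140374461}{3540116384} \approx 3.4294$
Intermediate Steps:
$- \frac{20061}{m} + \frac{351591}{100663} = - \frac{20061}{316512} + \frac{351591}{100663} = \left(-20061\right) \frac{1}{316512} + 351591 \cdot \frac{1}{100663} = - \frac{2229}{35168} + \frac{351591}{100663} = \frac{12140374461}{3540116384}$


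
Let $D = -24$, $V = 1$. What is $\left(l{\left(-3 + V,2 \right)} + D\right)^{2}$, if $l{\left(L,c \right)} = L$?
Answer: $676$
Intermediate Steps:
$\left(l{\left(-3 + V,2 \right)} + D\right)^{2} = \left(\left(-3 + 1\right) - 24\right)^{2} = \left(-2 - 24\right)^{2} = \left(-26\right)^{2} = 676$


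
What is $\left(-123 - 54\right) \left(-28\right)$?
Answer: $4956$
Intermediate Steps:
$\left(-123 - 54\right) \left(-28\right) = \left(-177\right) \left(-28\right) = 4956$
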